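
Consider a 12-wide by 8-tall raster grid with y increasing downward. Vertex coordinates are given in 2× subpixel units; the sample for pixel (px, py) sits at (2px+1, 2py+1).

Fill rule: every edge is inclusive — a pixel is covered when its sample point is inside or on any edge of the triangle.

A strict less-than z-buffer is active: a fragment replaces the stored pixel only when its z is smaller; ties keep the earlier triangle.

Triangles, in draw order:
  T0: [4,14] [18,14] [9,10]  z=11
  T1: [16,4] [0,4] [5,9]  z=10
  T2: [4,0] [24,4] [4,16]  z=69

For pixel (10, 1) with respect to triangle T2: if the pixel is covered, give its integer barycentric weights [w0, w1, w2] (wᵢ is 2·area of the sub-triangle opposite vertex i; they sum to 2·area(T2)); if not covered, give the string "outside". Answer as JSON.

T0:
  2·area = 56  (B↔C swapped to make it positive)
  edge (4, 14)→(9, 10): d=(5,-4) inclusive
  edge (9, 10)→(18, 14): d=(9,4) inclusive
  edge (18, 14)→(4, 14): d=(-14,0) inclusive
    (4,5)@(9, 11): e=[5,9,42] → #
    (5,5)@(11, 11): e=[13,1,42] → #
    (6,5)@(13, 11): e=[21,-7,42] → ·
    (3,6)@(7, 13): e=[7,35,14] → #
    (6,6)@(13, 13): e=[31,11,14] → #
    (7,6)@(15, 13): e=[39,3,14] → #
    (8,6)@(17, 13): e=[47,-5,14] → ·
    (3,7)@(7, 15): e=[17,53,-14] → ·
    (4,7)@(9, 15): e=[25,45,-14] → ·
    (5,7)@(11, 15): e=[33,37,-14] → ·
    (6,7)@(13, 15): e=[41,29,-14] → ·
    (7,7)@(15, 15): e=[49,21,-14] → ·
  covered (7 px):
    · · · · · · · · · · · ·
    · · · · · · · · · · · ·
    · · · · · · · · · · · ·
    · · · · · · · · · · · ·
    · · · · · · · · · · · ·
    · · · · # # · · · · · ·
    · · · # # # # # · · · ·
    · · · · · · · · · · · ·
T1:
  2·area = 80  (B↔C swapped to make it positive)
  edge (16, 4)→(5, 9): d=(-11,5) inclusive
  edge (5, 9)→(0, 4): d=(-5,-5) inclusive
  edge (0, 4)→(16, 4): d=(16,0) inclusive
    (0,2)@(1, 5): e=[64,0,16] → #  [on edge]
    (1,2)@(3, 5): e=[54,10,16] → #
    (2,2)@(5, 5): e=[44,20,16] → #
    (3,2)@(7, 5): e=[34,30,16] → #
    (4,2)@(9, 5): e=[24,40,16] → #
    (5,2)@(11, 5): e=[14,50,16] → #
    (6,2)@(13, 5): e=[4,60,16] → #
    (7,2)@(15, 5): e=[-6,70,16] → ·
    (0,3)@(1, 7): e=[42,-10,48] → ·
    (1,3)@(3, 7): e=[32,0,48] → #  [on edge]
    (5,3)@(11, 7): e=[-8,40,48] → ·
    (6,3)@(13, 7): e=[-18,50,48] → ·
    (2,4)@(5, 9): e=[0,0,80] → #  [on edge]
    (3,5)@(7, 11): e=[-32,0,112] → ·  [on edge]
    (4,6)@(9, 13): e=[-64,0,144] → ·  [on edge]
    (5,7)@(11, 15): e=[-96,0,176] → ·  [on edge]
  covered (12 px):
    · · · · · · · · · · · ·
    · · · · · · · · · · · ·
    # # # # # # # · · · · ·
    · # # # # · · · · · · ·
    · · # · · · · · · · · ·
    · · · · · · · · · · · ·
    · · · · · · · · · · · ·
    · · · · · · · · · · · ·
T2:
  2·area = 320
  edge (4, 0)→(24, 4): d=(20,4) inclusive
  edge (24, 4)→(4, 16): d=(-20,12) inclusive
  edge (4, 16)→(4, 0): d=(0,-16) inclusive
    (2,0)@(5, 1): e=[16,288,16] → #
    (3,0)@(7, 1): e=[8,264,48] → #
    (4,0)@(9, 1): e=[0,240,80] → #  [on edge]
    (5,0)@(11, 1): e=[-8,216,112] → ·
    (2,1)@(5, 3): e=[56,248,16] → #
    (5,1)@(11, 3): e=[32,176,112] → #
    (6,1)@(13, 3): e=[24,152,144] → #
    (7,1)@(15, 3): e=[16,128,176] → #
    (8,1)@(17, 3): e=[8,104,208] → #
    (9,1)@(19, 3): e=[0,80,240] → #  [on edge]
    (10,1)@(21, 3): e=[-8,56,272] → ·
    (2,2)@(5, 5): e=[96,208,16] → #
    (9,3)@(19, 7): e=[80,0,240] → #  [on edge]
    (4,6)@(9, 13): e=[240,0,80] → #  [on edge]
  covered (42 px):
    · · # # # · · · · · · ·
    · · # # # # # # # # · ·
    · · # # # # # # # # # ·
    · · # # # # # # # # · ·
    · · # # # # # # · · · ·
    · · # # # # · · · · · ·
    · · # # # · · · · · · ·
    · · # · · · · · · · · ·

Final: "outside"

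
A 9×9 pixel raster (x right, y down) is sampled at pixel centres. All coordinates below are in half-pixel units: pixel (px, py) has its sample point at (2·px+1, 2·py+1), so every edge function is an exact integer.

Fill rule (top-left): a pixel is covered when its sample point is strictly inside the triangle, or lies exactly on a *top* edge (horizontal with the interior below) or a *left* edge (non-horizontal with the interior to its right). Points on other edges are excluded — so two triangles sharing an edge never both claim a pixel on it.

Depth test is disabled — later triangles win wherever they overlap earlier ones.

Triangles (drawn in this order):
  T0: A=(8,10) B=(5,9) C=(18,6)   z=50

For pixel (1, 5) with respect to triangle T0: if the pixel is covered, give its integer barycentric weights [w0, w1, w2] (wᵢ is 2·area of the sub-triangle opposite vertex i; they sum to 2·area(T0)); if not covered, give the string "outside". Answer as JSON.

T0:
  2·area = 22
  edge (8, 10)→(5, 9): d=(-3,-1) top-left  bias=+0
  edge (5, 9)→(18, 6): d=(13,-3) top-left  bias=+0
  edge (18, 6)→(8, 10): d=(-10,4) right/bottom  bias=-1
    (7,3)@(15, 7): e=[16,4,2] → █
    (8,3)@(17, 7): e=[18,10,-6] → ·
    (2,4)@(5, 9): e=[0,0,22] → █  [on edge]
    (3,4)@(7, 9): e=[2,6,14] → █
    (4,4)@(9, 9): e=[4,12,6] → █
    (5,4)@(11, 9): e=[6,18,-2] → ·
    (7,4)@(15, 9): e=[10,30,-18] → ·
    (2,5)@(5, 11): e=[-6,26,2] → ·
    (3,5)@(7, 11): e=[-4,32,-6] → ·
    (4,5)@(9, 11): e=[-2,38,-14] → ·
    (5,5)@(11, 11): e=[0,44,-22] → ·  [on edge]
    (8,6)@(17, 13): e=[0,88,-66] → ·  [on edge]
  covered (4 px):
    · · · · · · · · ·
    · · · · · · · · ·
    · · · · · · · · ·
    · · · · · · · █ ·
    · · █ █ █ · · · ·
    · · · · · · · · ·
    · · · · · · · · ·
    · · · · · · · · ·
    · · · · · · · · ·

Result: "outside"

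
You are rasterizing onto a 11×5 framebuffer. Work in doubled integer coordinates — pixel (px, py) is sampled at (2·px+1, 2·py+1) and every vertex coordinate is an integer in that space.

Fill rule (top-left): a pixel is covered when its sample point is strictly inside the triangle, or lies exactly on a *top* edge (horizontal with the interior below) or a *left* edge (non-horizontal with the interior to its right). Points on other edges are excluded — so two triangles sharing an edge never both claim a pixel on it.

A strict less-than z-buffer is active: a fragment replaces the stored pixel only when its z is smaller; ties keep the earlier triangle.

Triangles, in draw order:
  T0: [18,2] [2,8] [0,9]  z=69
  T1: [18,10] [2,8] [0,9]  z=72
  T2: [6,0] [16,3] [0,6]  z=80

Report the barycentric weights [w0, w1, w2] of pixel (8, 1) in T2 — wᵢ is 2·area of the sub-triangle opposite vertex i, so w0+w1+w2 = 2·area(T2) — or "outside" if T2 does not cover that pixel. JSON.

T0:
  2·area = 4  (B↔C swapped to make it positive)
  edge (18, 2)→(0, 9): d=(-18,7) right/bottom  bias=-1
  edge (0, 9)→(2, 8): d=(2,-1) top-left  bias=+0
  edge (2, 8)→(18, 2): d=(16,-6) top-left  bias=+0
    (2,3)@(5, 7): e=[1,1,2] → #
    (3,3)@(7, 7): e=[-13,3,14] → ·
    (2,4)@(5, 9): e=[-35,5,34] → ·
  covered (1 px):
    · · · · · · · · · · ·
    · · · · · · · · · · ·
    · · · · · · · · · · ·
    · · # · · · · · · · ·
    · · · · · · · · · · ·
T1:
  2·area = 20  (B↔C swapped to make it positive)
  edge (18, 10)→(0, 9): d=(-18,-1) top-left  bias=+0
  edge (0, 9)→(2, 8): d=(2,-1) top-left  bias=+0
  edge (2, 8)→(18, 10): d=(16,2) right/bottom  bias=-1
    (0,4)@(1, 9): e=[1,1,18] → #
    (1,4)@(3, 9): e=[3,3,14] → #
    (2,4)@(5, 9): e=[5,5,10] → #
    (3,4)@(7, 9): e=[7,7,6] → #
    (4,4)@(9, 9): e=[9,9,2] → #
    (5,4)@(11, 9): e=[11,11,-2] → ·
  covered (5 px):
    · · · · · · · · · · ·
    · · · · · · · · · · ·
    · · · · · · · · · · ·
    · · · · · · · · · · ·
    # # # # # · · · · · ·
T2:
  2·area = 78
  edge (6, 0)→(16, 3): d=(10,3) right/bottom  bias=-1
  edge (16, 3)→(0, 6): d=(-16,3) right/bottom  bias=-1
  edge (0, 6)→(6, 0): d=(6,-6) top-left  bias=+0
    (2,0)@(5, 1): e=[13,65,0] → #  [on edge]
    (3,0)@(7, 1): e=[7,59,12] → #
    (4,0)@(9, 1): e=[1,53,24] → #
    (5,0)@(11, 1): e=[-5,47,36] → ·
    (1,1)@(3, 3): e=[39,39,0] → #  [on edge]
    (5,1)@(11, 3): e=[15,15,48] → #
    (6,1)@(13, 3): e=[9,9,60] → #
    (7,1)@(15, 3): e=[3,3,72] → #
    (8,1)@(17, 3): e=[-3,-3,84] → ·
    (0,2)@(1, 5): e=[65,13,0] → #  [on edge]
    (3,2)@(7, 5): e=[47,-5,36] → ·
    (4,2)@(9, 5): e=[41,-11,48] → ·
  covered (13 px):
    · · # # # · · · · · ·
    · # # # # # # # · · ·
    # # # · · · · · · · ·
    · · · · · · · · · · ·
    · · · · · · · · · · ·

Answer: "outside"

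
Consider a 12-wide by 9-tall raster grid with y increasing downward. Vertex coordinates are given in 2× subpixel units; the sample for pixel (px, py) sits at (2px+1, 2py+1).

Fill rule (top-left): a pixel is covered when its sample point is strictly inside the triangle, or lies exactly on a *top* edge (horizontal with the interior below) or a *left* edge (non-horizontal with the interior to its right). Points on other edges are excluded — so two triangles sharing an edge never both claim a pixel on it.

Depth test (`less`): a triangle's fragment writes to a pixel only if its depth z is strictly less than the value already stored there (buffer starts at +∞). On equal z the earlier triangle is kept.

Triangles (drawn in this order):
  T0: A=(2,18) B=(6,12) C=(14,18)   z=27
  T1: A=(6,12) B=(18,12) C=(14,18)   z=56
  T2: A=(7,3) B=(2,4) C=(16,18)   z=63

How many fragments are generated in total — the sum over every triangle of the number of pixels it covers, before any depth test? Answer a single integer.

T0:
  2·area = 72
  edge (2, 18)→(6, 12): d=(4,-6) top-left  bias=+0
  edge (6, 12)→(14, 18): d=(8,6) right/bottom  bias=-1
  edge (14, 18)→(2, 18): d=(-12,0) right/bottom  bias=-1
    (3,6)@(7, 13): e=[10,2,60] → #
    (4,6)@(9, 13): e=[22,-10,60] → ·
    (2,7)@(5, 15): e=[6,30,36] → #
    (4,7)@(9, 15): e=[30,6,36] → #
    (5,7)@(11, 15): e=[42,-6,36] → ·
    (1,8)@(3, 17): e=[2,58,12] → #
    (5,8)@(11, 17): e=[50,10,12] → #
    (6,8)@(13, 17): e=[62,-2,12] → ·
  covered (9 px):
    · · · · · · · · · · · ·
    · · · · · · · · · · · ·
    · · · · · · · · · · · ·
    · · · · · · · · · · · ·
    · · · · · · · · · · · ·
    · · · · · · · · · · · ·
    · · · # · · · · · · · ·
    · · # # # · · · · · · ·
    · # # # # # · · · · · ·
T1:
  2·area = 72
  edge (6, 12)→(18, 12): d=(12,0) top-left  bias=+0
  edge (18, 12)→(14, 18): d=(-4,6) right/bottom  bias=-1
  edge (14, 18)→(6, 12): d=(-8,-6) top-left  bias=+0
    (4,6)@(9, 13): e=[12,50,10] → #
    (5,6)@(11, 13): e=[12,38,22] → #
    (6,6)@(13, 13): e=[12,26,34] → #
    (7,6)@(15, 13): e=[12,14,46] → #
    (8,6)@(17, 13): e=[12,2,58] → #
    (9,6)@(19, 13): e=[12,-10,70] → ·
    (4,7)@(9, 15): e=[36,42,-6] → ·
    (5,7)@(11, 15): e=[36,30,6] → #
    (8,7)@(17, 15): e=[36,-6,42] → ·
    (5,8)@(11, 17): e=[60,22,-10] → ·
    (6,8)@(13, 17): e=[60,10,2] → #
    (7,8)@(15, 17): e=[60,-2,14] → ·
  covered (9 px):
    · · · · · · · · · · · ·
    · · · · · · · · · · · ·
    · · · · · · · · · · · ·
    · · · · · · · · · · · ·
    · · · · · · · · · · · ·
    · · · · · · · · · · · ·
    · · · · # # # # # · · ·
    · · · · · # # # · · · ·
    · · · · · · # · · · · ·
T2:
  2·area = 84  (B↔C swapped to make it positive)
  edge (7, 3)→(16, 18): d=(9,15) right/bottom  bias=-1
  edge (16, 18)→(2, 4): d=(-14,-14) top-left  bias=+0
  edge (2, 4)→(7, 3): d=(5,-1) top-left  bias=+0
    (8,0)@(17, 1): e=[-168,252,0] → ·  [on edge]
    (0,1)@(1, 3): e=[90,0,-6] → ·  [on edge]
    (3,1)@(7, 3): e=[0,84,0] → ·  [on edge]
    (1,2)@(3, 5): e=[78,0,6] → #  [on edge]
    (2,2)@(5, 5): e=[48,28,8] → #
    (3,2)@(7, 5): e=[18,56,10] → #
    (4,2)@(9, 5): e=[-12,84,12] → ·
    (1,3)@(3, 7): e=[96,-28,16] → ·
    (2,3)@(5, 7): e=[66,0,18] → #  [on edge]
    (4,3)@(9, 7): e=[6,56,22] → #
    (5,3)@(11, 7): e=[-24,84,24] → ·
    (2,4)@(5, 9): e=[84,-28,28] → ·
    (3,4)@(7, 9): e=[54,0,30] → #  [on edge]
    (4,5)@(9, 11): e=[42,0,42] → #  [on edge]
    (5,6)@(11, 13): e=[30,0,54] → #  [on edge]
    (6,6)@(13, 13): e=[0,28,56] → ·  [on edge]
    (6,7)@(13, 15): e=[18,0,66] → #  [on edge]
    (7,8)@(15, 17): e=[6,0,78] → #  [on edge]
  covered (13 px):
    · · · · · · · · · · · ·
    · · · · · · · · · · · ·
    · # # # · · · · · · · ·
    · · # # # · · · · · · ·
    · · · # # · · · · · · ·
    · · · · # # · · · · · ·
    · · · · · # · · · · · ·
    · · · · · · # · · · · ·
    · · · · · · · # · · · ·

Answer: 31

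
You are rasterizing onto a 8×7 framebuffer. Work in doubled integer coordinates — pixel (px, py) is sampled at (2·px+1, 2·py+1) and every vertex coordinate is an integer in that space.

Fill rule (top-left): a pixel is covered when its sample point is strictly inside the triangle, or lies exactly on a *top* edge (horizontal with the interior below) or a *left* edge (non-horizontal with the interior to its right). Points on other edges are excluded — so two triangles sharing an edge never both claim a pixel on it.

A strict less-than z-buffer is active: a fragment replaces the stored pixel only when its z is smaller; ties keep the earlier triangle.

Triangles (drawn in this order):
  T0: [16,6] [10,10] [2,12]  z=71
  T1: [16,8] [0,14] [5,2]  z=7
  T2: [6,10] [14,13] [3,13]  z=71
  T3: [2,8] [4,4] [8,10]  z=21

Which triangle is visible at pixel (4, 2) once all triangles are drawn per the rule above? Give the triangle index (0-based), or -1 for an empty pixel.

T0:
  2·area = 20
  edge (16, 6)→(10, 10): d=(-6,4) right/bottom  bias=-1
  edge (10, 10)→(2, 12): d=(-8,2) right/bottom  bias=-1
  edge (2, 12)→(16, 6): d=(14,-6) top-left  bias=+0
    (4,4)@(9, 9): e=[10,10,0] → #  [on edge]
    (5,4)@(11, 9): e=[2,6,12] → #
    (6,4)@(13, 9): e=[-6,2,24] → ·
    (2,5)@(5, 11): e=[14,2,4] → #
    (3,5)@(7, 11): e=[6,-2,16] → ·
    (4,5)@(9, 11): e=[-2,-6,28] → ·
    (5,5)@(11, 11): e=[-10,-10,40] → ·
    (2,6)@(5, 13): e=[2,-14,32] → ·
  covered (3 px):
    · · · · · · · ·
    · · · · · · · ·
    · · · · · · · ·
    · · · · · · · ·
    · · · · # # · ·
    · · # · · · · ·
    · · · · · · · ·
T1:
  2·area = 162
  edge (16, 8)→(0, 14): d=(-16,6) right/bottom  bias=-1
  edge (0, 14)→(5, 2): d=(5,-12) top-left  bias=+0
  edge (5, 2)→(16, 8): d=(11,6) right/bottom  bias=-1
    (2,1)@(5, 3): e=[146,5,11] → #
    (3,1)@(7, 3): e=[134,29,-1] → ·
    (2,2)@(5, 5): e=[114,15,33] → #
    (3,2)@(7, 5): e=[102,39,21] → #
    (4,2)@(9, 5): e=[90,63,9] → #
    (5,2)@(11, 5): e=[78,87,-3] → ·
    (1,3)@(3, 7): e=[94,1,67] → #
    (5,3)@(11, 7): e=[46,97,19] → #
    (6,3)@(13, 7): e=[34,121,7] → #
    (7,3)@(15, 7): e=[22,145,-5] → ·
    (1,4)@(3, 9): e=[62,11,89] → #
    (7,4)@(15, 9): e=[-10,155,17] → ·
  covered (20 px):
    · · · · · · · ·
    · · # · · · · ·
    · · # # # · · ·
    · # # # # # # ·
    · # # # # # # ·
    · # # # · · · ·
    # · · · · · · ·
T2:
  2·area = 33
  edge (6, 10)→(14, 13): d=(8,3) right/bottom  bias=-1
  edge (14, 13)→(3, 13): d=(-11,0) right/bottom  bias=-1
  edge (3, 13)→(6, 10): d=(3,-3) top-left  bias=+0
    (7,0)@(15, 1): e=[-99,132,0] → ·  [on edge]
    (6,1)@(13, 3): e=[-77,110,0] → ·  [on edge]
    (5,2)@(11, 5): e=[-55,88,0] → ·  [on edge]
    (4,3)@(9, 7): e=[-33,66,0] → ·  [on edge]
    (3,4)@(7, 9): e=[-11,44,0] → ·  [on edge]
    (2,5)@(5, 11): e=[11,22,0] → #  [on edge]
    (3,5)@(7, 11): e=[5,22,6] → #
    (4,5)@(9, 11): e=[-1,22,12] → ·
    (0,6)@(1, 13): e=[39,0,-6] → ·  [on edge]
    (1,6)@(3, 13): e=[33,0,0] → ·  [on edge]
    (2,6)@(5, 13): e=[27,0,6] → ·  [on edge]
    (3,6)@(7, 13): e=[21,0,12] → ·  [on edge]
    (4,6)@(9, 13): e=[15,0,18] → ·  [on edge]
    (5,6)@(11, 13): e=[9,0,24] → ·  [on edge]
    (6,6)@(13, 13): e=[3,0,30] → ·  [on edge]
    (7,6)@(15, 13): e=[-3,0,36] → ·  [on edge]
  covered (2 px):
    · · · · · · · ·
    · · · · · · · ·
    · · · · · · · ·
    · · · · · · · ·
    · · · · · · · ·
    · · # # · · · ·
    · · · · · · · ·
T3:
  2·area = 28
  edge (2, 8)→(4, 4): d=(2,-4) top-left  bias=+0
  edge (4, 4)→(8, 10): d=(4,6) right/bottom  bias=-1
  edge (8, 10)→(2, 8): d=(-6,-2) top-left  bias=+0
    (1,3)@(3, 7): e=[2,18,8] → #
    (2,3)@(5, 7): e=[10,6,12] → #
    (3,3)@(7, 7): e=[18,-6,16] → ·
    (1,4)@(3, 9): e=[6,26,-4] → ·
    (2,4)@(5, 9): e=[14,14,0] → #  [on edge]
    (3,4)@(7, 9): e=[22,2,4] → #
    (4,4)@(9, 9): e=[30,-10,8] → ·
    (2,5)@(5, 11): e=[18,22,-12] → ·
    (3,5)@(7, 11): e=[26,10,-8] → ·
    (5,5)@(11, 11): e=[42,-14,0] → ·  [on edge]
  covered (4 px):
    · · · · · · · ·
    · · · · · · · ·
    · · · · · · · ·
    · # # · · · · ·
    · · # # · · · ·
    · · · · · · · ·
    · · · · · · · ·

Z-buffer (winner per pixel, '.' = empty):
  . . . . . . . .
  . . 1 . . . . .
  . . 1 1 1 . . .
  . 1 1 1 1 1 1 .
  . 1 1 1 1 1 1 .
  . 1 1 1 . . . .
  1 . . . . . . .

Answer: 1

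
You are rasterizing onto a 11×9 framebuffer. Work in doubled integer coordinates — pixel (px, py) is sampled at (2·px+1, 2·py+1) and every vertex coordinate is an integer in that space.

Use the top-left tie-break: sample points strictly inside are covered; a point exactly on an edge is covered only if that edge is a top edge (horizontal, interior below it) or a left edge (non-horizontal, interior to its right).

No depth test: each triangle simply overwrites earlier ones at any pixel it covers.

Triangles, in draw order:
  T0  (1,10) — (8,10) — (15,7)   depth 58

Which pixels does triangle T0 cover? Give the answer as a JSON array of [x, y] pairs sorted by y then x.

T0:
  2·area = 21  (B↔C swapped to make it positive)
  edge (1, 10)→(15, 7): d=(14,-3) top-left  bias=+0
  edge (15, 7)→(8, 10): d=(-7,3) right/bottom  bias=-1
  edge (8, 10)→(1, 10): d=(-7,0) right/bottom  bias=-1
    (7,3)@(15, 7): e=[0,0,21] → .  [on edge]
    (3,4)@(7, 9): e=[4,10,7] → X
    (4,4)@(9, 9): e=[10,4,7] → X
    (5,4)@(11, 9): e=[16,-2,7] → .
    (3,5)@(7, 11): e=[32,-4,-7] → .
    (4,5)@(9, 11): e=[38,-10,-7] → .
    (0,6)@(1, 13): e=[42,0,-21] → .  [on edge]
  covered (2 px):
    . . . . . . . . . . .
    . . . . . . . . . . .
    . . . . . . . . . . .
    . . . . . . . . . . .
    . . . X X . . . . . .
    . . . . . . . . . . .
    . . . . . . . . . . .
    . . . . . . . . . . .
    . . . . . . . . . . .

Result: [[3,4],[4,4]]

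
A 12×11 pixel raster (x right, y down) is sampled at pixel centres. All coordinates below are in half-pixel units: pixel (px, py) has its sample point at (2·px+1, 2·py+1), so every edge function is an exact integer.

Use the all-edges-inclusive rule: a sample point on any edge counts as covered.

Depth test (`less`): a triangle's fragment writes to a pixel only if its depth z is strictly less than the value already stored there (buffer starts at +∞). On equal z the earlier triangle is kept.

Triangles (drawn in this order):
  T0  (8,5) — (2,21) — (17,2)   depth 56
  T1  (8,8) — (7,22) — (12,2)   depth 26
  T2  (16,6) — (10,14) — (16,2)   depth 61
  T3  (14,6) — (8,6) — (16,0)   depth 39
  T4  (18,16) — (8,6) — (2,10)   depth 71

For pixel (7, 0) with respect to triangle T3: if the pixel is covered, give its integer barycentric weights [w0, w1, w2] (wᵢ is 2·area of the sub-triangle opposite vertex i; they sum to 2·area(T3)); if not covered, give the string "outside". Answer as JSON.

T0:
  2·area = 126  (B↔C swapped to make it positive)
  edge (8, 5)→(17, 2): d=(9,-3) inclusive
  edge (17, 2)→(2, 21): d=(-15,19) inclusive
  edge (2, 21)→(8, 5): d=(6,-16) inclusive
    (7,1)@(15, 3): e=[3,23,100] → #
    (8,1)@(17, 3): e=[9,-15,132] → ·
    (4,2)@(9, 5): e=[3,107,16] → #
    (5,2)@(11, 5): e=[9,69,48] → #
    (6,2)@(13, 5): e=[15,31,80] → #
    (7,2)@(15, 5): e=[21,-7,112] → ·
    (4,3)@(9, 7): e=[21,77,28] → #
    (7,3)@(15, 7): e=[39,-37,124] → ·
    (3,4)@(7, 9): e=[33,85,8] → #
    (6,4)@(13, 9): e=[51,-29,104] → ·
    (3,5)@(7, 11): e=[51,55,20] → #
    (5,5)@(11, 11): e=[63,-21,84] → ·
    (2,6)@(5, 13): e=[63,63,0] → #  [on edge]
  covered (17 px):
    · · · · · · · · · · · ·
    · · · · · · · # · · · ·
    · · · · # # # · · · · ·
    · · · · # # # · · · · ·
    · · · # # # · · · · · ·
    · · · # # · · · · · · ·
    · · # # · · · · · · · ·
    · · # · · · · · · · · ·
    · · # · · · · · · · · ·
    · # · · · · · · · · · ·
    · · · · · · · · · · · ·
T1:
  2·area = 50  (B↔C swapped to make it positive)
  edge (8, 8)→(12, 2): d=(4,-6) inclusive
  edge (12, 2)→(7, 22): d=(-5,20) inclusive
  edge (7, 22)→(8, 8): d=(1,-14) inclusive
    (5,2)@(11, 5): e=[6,5,39] → #
    (6,2)@(13, 5): e=[18,-35,67] → ·
    (4,3)@(9, 7): e=[2,35,13] → #
    (5,3)@(11, 7): e=[14,-5,41] → ·
    (4,4)@(9, 9): e=[10,25,15] → #
    (5,4)@(11, 9): e=[22,-15,43] → ·
    (4,5)@(9, 11): e=[18,15,17] → #
    (5,5)@(11, 11): e=[30,-25,45] → ·
    (4,6)@(9, 13): e=[26,5,19] → #
    (5,6)@(11, 13): e=[38,-35,47] → ·
    (4,7)@(9, 15): e=[34,-5,21] → ·
  covered (5 px):
    · · · · · · · · · · · ·
    · · · · · · · · · · · ·
    · · · · · # · · · · · ·
    · · · · # · · · · · · ·
    · · · · # · · · · · · ·
    · · · · # · · · · · · ·
    · · · · # · · · · · · ·
    · · · · · · · · · · · ·
    · · · · · · · · · · · ·
    · · · · · · · · · · · ·
    · · · · · · · · · · · ·
T2:
  2·area = 24
  edge (16, 6)→(10, 14): d=(-6,8) inclusive
  edge (10, 14)→(16, 2): d=(6,-12) inclusive
  edge (16, 2)→(16, 6): d=(0,4) inclusive
    (7,2)@(15, 5): e=[14,6,4] → #
    (8,2)@(17, 5): e=[-2,30,-4] → ·
    (7,3)@(15, 7): e=[2,18,4] → #
    (8,3)@(17, 7): e=[-14,42,-4] → ·
    (6,4)@(13, 9): e=[6,6,12] → #
    (7,4)@(15, 9): e=[-10,30,4] → ·
    (6,5)@(13, 11): e=[-6,18,12] → ·
  covered (3 px):
    · · · · · · · · · · · ·
    · · · · · · · · · · · ·
    · · · · · · · # · · · ·
    · · · · · · · # · · · ·
    · · · · · · # · · · · ·
    · · · · · · · · · · · ·
    · · · · · · · · · · · ·
    · · · · · · · · · · · ·
    · · · · · · · · · · · ·
    · · · · · · · · · · · ·
    · · · · · · · · · · · ·
T3:
  2·area = 36
  edge (14, 6)→(8, 6): d=(-6,0) inclusive
  edge (8, 6)→(16, 0): d=(8,-6) inclusive
  edge (16, 0)→(14, 6): d=(-2,6) inclusive
    (7,0)@(15, 1): e=[30,2,4] → #
    (8,0)@(17, 1): e=[30,14,-8] → ·
    (6,1)@(13, 3): e=[18,6,12] → #
    (7,1)@(15, 3): e=[18,18,0] → #  [on edge]
    (8,1)@(17, 3): e=[18,30,-12] → ·
    (5,2)@(11, 5): e=[6,10,20] → #
    (7,2)@(15, 5): e=[6,34,-4] → ·
    (5,3)@(11, 7): e=[-6,26,16] → ·
    (6,3)@(13, 7): e=[-6,38,4] → ·
    (6,4)@(13, 9): e=[-18,54,0] → ·  [on edge]
    (5,7)@(11, 15): e=[-54,90,0] → ·  [on edge]
    (4,10)@(9, 21): e=[-90,126,0] → ·  [on edge]
  covered (5 px):
    · · · · · · · # · · · ·
    · · · · · · # # · · · ·
    · · · · · # # · · · · ·
    · · · · · · · · · · · ·
    · · · · · · · · · · · ·
    · · · · · · · · · · · ·
    · · · · · · · · · · · ·
    · · · · · · · · · · · ·
    · · · · · · · · · · · ·
    · · · · · · · · · · · ·
    · · · · · · · · · · · ·
T4:
  2·area = 100  (B↔C swapped to make it positive)
  edge (18, 16)→(2, 10): d=(-16,-6) inclusive
  edge (2, 10)→(8, 6): d=(6,-4) inclusive
  edge (8, 6)→(18, 16): d=(10,10) inclusive
    (1,0)@(3, 1): e=[150,-50,0] → ·  [on edge]
    (2,1)@(5, 3): e=[130,-30,0] → ·  [on edge]
    (3,2)@(7, 5): e=[110,-10,0] → ·  [on edge]
    (3,3)@(7, 7): e=[78,2,20] → #
    (4,3)@(9, 7): e=[90,10,0] → #  [on edge]
    (5,3)@(11, 7): e=[102,18,-20] → ·
    (2,4)@(5, 9): e=[34,6,60] → #
    (5,4)@(11, 9): e=[70,30,0] → #  [on edge]
    (6,4)@(13, 9): e=[82,38,-20] → ·
    (2,5)@(5, 11): e=[2,18,80] → #
    (6,5)@(13, 11): e=[50,50,0] → #  [on edge]
    (7,5)@(15, 11): e=[62,58,-20] → ·
    (7,6)@(15, 13): e=[30,70,0] → #  [on edge]
    (8,7)@(17, 15): e=[10,90,0] → #  [on edge]
    (9,8)@(19, 17): e=[-10,110,0] → ·  [on edge]
    (10,9)@(21, 19): e=[-30,130,0] → ·  [on edge]
    (11,10)@(23, 21): e=[-50,150,0] → ·  [on edge]
  covered (15 px):
    · · · · · · · · · · · ·
    · · · · · · · · · · · ·
    · · · · · · · · · · · ·
    · · · # # · · · · · · ·
    · · # # # # · · · · · ·
    · · # # # # # · · · · ·
    · · · · · # # # · · · ·
    · · · · · · · · # · · ·
    · · · · · · · · · · · ·
    · · · · · · · · · · · ·
    · · · · · · · · · · · ·

Answer: [2,4,30]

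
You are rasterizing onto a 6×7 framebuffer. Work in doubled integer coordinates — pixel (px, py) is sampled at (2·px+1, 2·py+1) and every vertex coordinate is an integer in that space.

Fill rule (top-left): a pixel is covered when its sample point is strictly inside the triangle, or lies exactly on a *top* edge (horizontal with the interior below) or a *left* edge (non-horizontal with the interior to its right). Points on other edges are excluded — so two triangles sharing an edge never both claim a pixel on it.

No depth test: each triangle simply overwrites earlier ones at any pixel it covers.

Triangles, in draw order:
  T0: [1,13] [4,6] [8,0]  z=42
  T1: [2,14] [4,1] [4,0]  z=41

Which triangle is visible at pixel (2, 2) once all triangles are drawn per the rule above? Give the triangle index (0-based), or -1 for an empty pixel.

T0:
  2·area = 10
  edge (1, 13)→(4, 6): d=(3,-7) top-left  bias=+0
  edge (4, 6)→(8, 0): d=(4,-6) top-left  bias=+0
  edge (8, 0)→(1, 13): d=(-7,13) right/bottom  bias=-1
    (2,2)@(5, 5): e=[4,2,4] → #
    (3,2)@(7, 5): e=[18,14,-22] → ·
    (2,3)@(5, 7): e=[10,10,-10] → ·
    (1,4)@(3, 9): e=[2,6,2] → #
    (2,4)@(5, 9): e=[16,18,-24] → ·
    (1,5)@(3, 11): e=[8,14,-12] → ·
    (0,6)@(1, 13): e=[0,10,0] → ·  [on edge]
  covered (2 px):
    · · · · · ·
    · · · · · ·
    · · # · · ·
    · · · · · ·
    · # · · · ·
    · · · · · ·
    · · · · · ·
T1:
  2·area = 2  (B↔C swapped to make it positive)
  edge (2, 14)→(4, 0): d=(2,-14) top-left  bias=+0
  edge (4, 0)→(4, 1): d=(0,1) right/bottom  bias=-1
  edge (4, 1)→(2, 14): d=(-2,13) right/bottom  bias=-1
    (1,3)@(3, 7): e=[0,1,1] → #  [on edge]
    (2,3)@(5, 7): e=[28,-1,-25] → ·
    (1,4)@(3, 9): e=[4,1,-3] → ·
  covered (1 px):
    · · · · · ·
    · · · · · ·
    · · · · · ·
    · # · · · ·
    · · · · · ·
    · · · · · ·
    · · · · · ·

Z-buffer (winner per pixel, '.' = empty):
  . . . . . .
  . . . . . .
  . . 0 . . .
  . 1 . . . .
  . 0 . . . .
  . . . . . .
  . . . . . .

Answer: 0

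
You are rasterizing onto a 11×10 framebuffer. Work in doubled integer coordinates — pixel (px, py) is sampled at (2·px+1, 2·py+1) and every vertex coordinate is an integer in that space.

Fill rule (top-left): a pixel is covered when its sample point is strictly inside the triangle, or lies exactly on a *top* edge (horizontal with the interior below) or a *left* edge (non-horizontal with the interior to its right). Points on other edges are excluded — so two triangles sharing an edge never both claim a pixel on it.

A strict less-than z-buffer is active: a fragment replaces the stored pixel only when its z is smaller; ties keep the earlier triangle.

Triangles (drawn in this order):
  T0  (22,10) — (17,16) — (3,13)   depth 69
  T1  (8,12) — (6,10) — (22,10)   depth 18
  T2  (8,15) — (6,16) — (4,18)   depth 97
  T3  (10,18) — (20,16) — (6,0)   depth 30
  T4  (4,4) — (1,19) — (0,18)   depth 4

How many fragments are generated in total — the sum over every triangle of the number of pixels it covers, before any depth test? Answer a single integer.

T0:
  2·area = 99
  edge (22, 10)→(17, 16): d=(-5,6) right/bottom  bias=-1
  edge (17, 16)→(3, 13): d=(-14,-3) top-left  bias=+0
  edge (3, 13)→(22, 10): d=(19,-3) top-left  bias=+0
    (8,5)@(17, 11): e=[25,70,4] → X
    (9,5)@(19, 11): e=[13,76,10] → X
    (10,5)@(21, 11): e=[1,82,16] → X
    (1,6)@(3, 13): e=[99,0,0] → X  [on edge]
    (2,6)@(5, 13): e=[87,6,6] → X
    (3,6)@(7, 13): e=[75,12,12] → X
    (4,6)@(9, 13): e=[63,18,18] → X
    (5,6)@(11, 13): e=[51,24,24] → X
    (6,6)@(13, 13): e=[39,30,30] → X
    (7,6)@(15, 13): e=[27,36,36] → X
    (10,6)@(21, 13): e=[-9,54,54] → .
    (1,7)@(3, 15): e=[89,-28,38] → .
  covered (15 px):
    . . . . . . . . . . .
    . . . . . . . . . . .
    . . . . . . . . . . .
    . . . . . . . . . . .
    . . . . . . . . . . .
    . . . . . . . . X X X
    . X X X X X X X X X .
    . . . . . . X X X . .
    . . . . . . . . . . .
    . . . . . . . . . . .
T1:
  2·area = 32
  edge (8, 12)→(6, 10): d=(-2,-2) top-left  bias=+0
  edge (6, 10)→(22, 10): d=(16,0) top-left  bias=+0
  edge (22, 10)→(8, 12): d=(-14,2) right/bottom  bias=-1
    (0,2)@(1, 5): e=[0,-80,112] → .  [on edge]
    (1,3)@(3, 7): e=[0,-48,80] → .  [on edge]
    (2,4)@(5, 9): e=[0,-16,48] → .  [on edge]
    (3,5)@(7, 11): e=[0,16,16] → X  [on edge]
    (4,5)@(9, 11): e=[4,16,12] → X
    (5,5)@(11, 11): e=[8,16,8] → X
    (6,5)@(13, 11): e=[12,16,4] → X
    (7,5)@(15, 11): e=[16,16,0] → .  [on edge]
    (0,6)@(1, 13): e=[-16,48,0] → .  [on edge]
    (3,6)@(7, 13): e=[-4,48,-12] → .
    (4,6)@(9, 13): e=[0,48,-16] → .  [on edge]
    (5,6)@(11, 13): e=[4,48,-20] → .
    (5,7)@(11, 15): e=[0,80,-48] → .  [on edge]
    (6,8)@(13, 17): e=[0,112,-80] → .  [on edge]
    (7,9)@(15, 19): e=[0,144,-112] → .  [on edge]
  covered (4 px):
    . . . . . . . . . . .
    . . . . . . . . . . .
    . . . . . . . . . . .
    . . . . . . . . . . .
    . . . . . . . . . . .
    . . . X X X X . . . .
    . . . . . . . . . . .
    . . . . . . . . . . .
    . . . . . . . . . . .
    . . . . . . . . . . .
T2:
  2·area = 2  (B↔C swapped to make it positive)
  edge (8, 15)→(4, 18): d=(-4,3) right/bottom  bias=-1
  edge (4, 18)→(6, 16): d=(2,-2) top-left  bias=+0
  edge (6, 16)→(8, 15): d=(2,-1) top-left  bias=+0
    (10,0)@(21, 1): e=[17,0,-15] → .  [on edge]
    (9,1)@(19, 3): e=[15,0,-13] → .  [on edge]
    (8,2)@(17, 5): e=[13,0,-11] → .  [on edge]
    (7,3)@(15, 7): e=[11,0,-9] → .  [on edge]
    (6,4)@(13, 9): e=[9,0,-7] → .  [on edge]
    (5,5)@(11, 11): e=[7,0,-5] → .  [on edge]
    (4,6)@(9, 13): e=[5,0,-3] → .  [on edge]
    (3,7)@(7, 15): e=[3,0,-1] → .  [on edge]
    (2,8)@(5, 17): e=[1,0,1] → X  [on edge]
    (3,8)@(7, 17): e=[-5,4,3] → .
    (1,9)@(3, 19): e=[-1,0,3] → .  [on edge]
    (2,9)@(5, 19): e=[-7,4,5] → .
  covered (1 px):
    . . . . . . . . . . .
    . . . . . . . . . . .
    . . . . . . . . . . .
    . . . . . . . . . . .
    . . . . . . . . . . .
    . . . . . . . . . . .
    . . . . . . . . . . .
    . . . . . . . . . . .
    . . X . . . . . . . .
    . . . . . . . . . . .
T3:
  2·area = 188  (B↔C swapped to make it positive)
  edge (10, 18)→(6, 0): d=(-4,-18) top-left  bias=+0
  edge (6, 0)→(20, 16): d=(14,16) right/bottom  bias=-1
  edge (20, 16)→(10, 18): d=(-10,2) right/bottom  bias=-1
    (3,1)@(7, 3): e=[6,26,156] → X
    (4,1)@(9, 3): e=[42,-6,152] → .
    (3,2)@(7, 5): e=[-2,54,136] → .
    (4,2)@(9, 5): e=[34,22,132] → X
    (5,2)@(11, 5): e=[70,-10,128] → .
    (4,3)@(9, 7): e=[26,50,112] → X
    (5,3)@(11, 7): e=[62,18,108] → X
    (6,3)@(13, 7): e=[98,-14,104] → .
    (4,4)@(9, 9): e=[18,78,92] → X
    (6,4)@(13, 9): e=[90,14,84] → X
    (7,4)@(15, 9): e=[126,-18,80] → .
    (4,5)@(9, 11): e=[10,106,72] → X
    (7,8)@(15, 17): e=[94,94,0] → .  [on edge]
    (2,9)@(5, 19): e=[-94,282,0] → .  [on edge]
  covered (23 px):
    . . . . . . . . . . .
    . . . X . . . . . . .
    . . . . X . . . . . .
    . . . . X X . . . . .
    . . . . X X X . . . .
    . . . . X X X X . . .
    . . . . X X X X X . .
    . . . . . X X X X X .
    . . . . . X X . . . .
    . . . . . . . . . . .
T4:
  2·area = 18
  edge (4, 4)→(1, 19): d=(-3,15) right/bottom  bias=-1
  edge (1, 19)→(0, 18): d=(-1,-1) top-left  bias=+0
  edge (0, 18)→(4, 4): d=(4,-14) top-left  bias=+0
    (1,4)@(3, 9): e=[0,12,6] → .  [on edge]
    (0,7)@(1, 15): e=[12,4,2] → X
    (1,7)@(3, 15): e=[-18,6,30] → .
    (0,8)@(1, 17): e=[6,2,10] → X
    (1,8)@(3, 17): e=[-24,4,38] → .
    (0,9)@(1, 19): e=[0,0,18] → .  [on edge]
  covered (2 px):
    . . . . . . . . . . .
    . . . . . . . . . . .
    . . . . . . . . . . .
    . . . . . . . . . . .
    . . . . . . . . . . .
    . . . . . . . . . . .
    . . . . . . . . . . .
    X . . . . . . . . . .
    X . . . . . . . . . .
    . . . . . . . . . . .

Answer: 45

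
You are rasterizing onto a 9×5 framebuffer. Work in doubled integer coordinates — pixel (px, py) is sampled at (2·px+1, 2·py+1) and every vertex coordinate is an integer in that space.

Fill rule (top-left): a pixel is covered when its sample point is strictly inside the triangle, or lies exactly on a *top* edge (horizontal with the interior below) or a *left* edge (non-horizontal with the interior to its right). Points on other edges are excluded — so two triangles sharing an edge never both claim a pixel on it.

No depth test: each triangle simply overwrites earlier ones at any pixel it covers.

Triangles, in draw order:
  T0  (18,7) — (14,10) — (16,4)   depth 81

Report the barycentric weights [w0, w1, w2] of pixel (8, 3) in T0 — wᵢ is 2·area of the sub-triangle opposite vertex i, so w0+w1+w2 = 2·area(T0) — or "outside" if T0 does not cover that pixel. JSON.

T0:
  2·area = 18
  edge (18, 7)→(14, 10): d=(-4,3) right/bottom  bias=-1
  edge (14, 10)→(16, 4): d=(2,-6) top-left  bias=+0
  edge (16, 4)→(18, 7): d=(2,3) right/bottom  bias=-1
    (8,0)@(17, 1): e=[27,0,-9] → ·  [on edge]
    (7,3)@(15, 7): e=[9,0,9] → #  [on edge]
    (8,3)@(17, 7): e=[3,12,3] → #
    (7,4)@(15, 9): e=[1,4,13] → #
    (8,4)@(17, 9): e=[-5,16,7] → ·
  covered (3 px):
    · · · · · · · · ·
    · · · · · · · · ·
    · · · · · · · · ·
    · · · · · · · # #
    · · · · · · · # ·

Result: [12,3,3]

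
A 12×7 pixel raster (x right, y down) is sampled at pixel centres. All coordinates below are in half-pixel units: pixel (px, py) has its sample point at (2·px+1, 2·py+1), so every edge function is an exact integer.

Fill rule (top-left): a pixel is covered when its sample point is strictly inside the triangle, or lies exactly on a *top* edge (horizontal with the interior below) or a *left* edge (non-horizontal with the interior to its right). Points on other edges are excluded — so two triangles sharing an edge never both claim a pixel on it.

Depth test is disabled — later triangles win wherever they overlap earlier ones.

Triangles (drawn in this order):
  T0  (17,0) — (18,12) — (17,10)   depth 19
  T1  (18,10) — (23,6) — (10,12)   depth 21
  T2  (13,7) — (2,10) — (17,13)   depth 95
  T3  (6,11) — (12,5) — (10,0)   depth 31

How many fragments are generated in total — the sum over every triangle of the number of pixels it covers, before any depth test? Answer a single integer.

T0:
  2·area = 10
  edge (17, 0)→(18, 12): d=(1,12) right/bottom  bias=-1
  edge (18, 12)→(17, 10): d=(-1,-2) top-left  bias=+0
  edge (17, 10)→(17, 0): d=(0,-10) top-left  bias=+0
    (8,0)@(17, 1): e=[1,9,0] → #  [on edge]
    (9,0)@(19, 1): e=[-23,13,20] → ·
    (8,1)@(17, 3): e=[3,7,0] → #  [on edge]
    (9,1)@(19, 3): e=[-21,11,20] → ·
    (8,2)@(17, 5): e=[5,5,0] → #  [on edge]
    (9,2)@(19, 5): e=[-19,9,20] → ·
    (8,3)@(17, 7): e=[7,3,0] → #  [on edge]
    (9,3)@(19, 7): e=[-17,7,20] → ·
    (8,4)@(17, 9): e=[9,1,0] → #  [on edge]
    (9,4)@(19, 9): e=[-15,5,20] → ·
    (8,5)@(17, 11): e=[11,-1,0] → ·  [on edge]
    (8,6)@(17, 13): e=[13,-3,0] → ·  [on edge]
  covered (5 px):
    · · · · · · · · # · · ·
    · · · · · · · · # · · ·
    · · · · · · · · # · · ·
    · · · · · · · · # · · ·
    · · · · · · · · # · · ·
    · · · · · · · · · · · ·
    · · · · · · · · · · · ·
T1:
  2·area = 22  (B↔C swapped to make it positive)
  edge (18, 10)→(10, 12): d=(-8,2) right/bottom  bias=-1
  edge (10, 12)→(23, 6): d=(13,-6) top-left  bias=+0
  edge (23, 6)→(18, 10): d=(-5,4) right/bottom  bias=-1
    (10,3)@(21, 7): e=[18,1,3] → #
    (11,3)@(23, 7): e=[14,13,-5] → ·
    (8,4)@(17, 9): e=[10,3,9] → #
    (9,4)@(19, 9): e=[6,15,1] → #
    (10,4)@(21, 9): e=[2,27,-7] → ·
    (6,5)@(13, 11): e=[2,5,15] → #
    (7,5)@(15, 11): e=[-2,17,7] → ·
    (8,5)@(17, 11): e=[-6,29,-1] → ·
    (9,5)@(19, 11): e=[-10,41,-9] → ·
    (6,6)@(13, 13): e=[-14,31,5] → ·
  covered (4 px):
    · · · · · · · · · · · ·
    · · · · · · · · · · · ·
    · · · · · · · · · · · ·
    · · · · · · · · · · # ·
    · · · · · · · · # # · ·
    · · · · · · # · · · · ·
    · · · · · · · · · · · ·
T2:
  2·area = 78  (B↔C swapped to make it positive)
  edge (13, 7)→(17, 13): d=(4,6) right/bottom  bias=-1
  edge (17, 13)→(2, 10): d=(-15,-3) top-left  bias=+0
  edge (2, 10)→(13, 7): d=(11,-3) top-left  bias=+0
    (4,0)@(9, 1): e=[0,156,-78] → ·  [on edge]
    (6,3)@(13, 7): e=[0,78,0] → ·  [on edge]
    (3,4)@(7, 9): e=[44,30,4] → #
    (4,4)@(9, 9): e=[32,36,10] → #
    (5,4)@(11, 9): e=[20,42,16] → #
    (6,4)@(13, 9): e=[8,48,22] → #
    (7,4)@(15, 9): e=[-4,54,28] → ·
    (3,5)@(7, 11): e=[52,0,26] → #  [on edge]
    (7,5)@(15, 11): e=[4,24,50] → #
    (8,5)@(17, 11): e=[-8,30,56] → ·
    (3,6)@(7, 13): e=[60,-30,48] → ·
    (4,6)@(9, 13): e=[48,-24,54] → ·
    (8,6)@(17, 13): e=[0,0,78] → ·  [on edge]
  covered (9 px):
    · · · · · · · · · · · ·
    · · · · · · · · · · · ·
    · · · · · · · · · · · ·
    · · · · · · · · · · · ·
    · · · # # # # · · · · ·
    · · · # # # # # · · · ·
    · · · · · · · · · · · ·
T3:
  2·area = 42  (B↔C swapped to make it positive)
  edge (6, 11)→(10, 0): d=(4,-11) top-left  bias=+0
  edge (10, 0)→(12, 5): d=(2,5) right/bottom  bias=-1
  edge (12, 5)→(6, 11): d=(-6,6) right/bottom  bias=-1
    (4,1)@(9, 3): e=[1,11,30] → #
    (5,1)@(11, 3): e=[23,1,18] → #
    (6,1)@(13, 3): e=[45,-9,6] → ·
    (4,2)@(9, 5): e=[9,15,18] → #
    (6,2)@(13, 5): e=[53,-5,-6] → ·
    (4,3)@(9, 7): e=[17,19,6] → #
    (5,3)@(11, 7): e=[39,9,-6] → ·
    (3,4)@(7, 9): e=[3,33,6] → #
    (4,4)@(9, 9): e=[25,23,-6] → ·
    (3,5)@(7, 11): e=[11,37,-6] → ·
  covered (6 px):
    · · · · · · · · · · · ·
    · · · · # # · · · · · ·
    · · · · # # · · · · · ·
    · · · · # · · · · · · ·
    · · · # · · · · · · · ·
    · · · · · · · · · · · ·
    · · · · · · · · · · · ·

Answer: 24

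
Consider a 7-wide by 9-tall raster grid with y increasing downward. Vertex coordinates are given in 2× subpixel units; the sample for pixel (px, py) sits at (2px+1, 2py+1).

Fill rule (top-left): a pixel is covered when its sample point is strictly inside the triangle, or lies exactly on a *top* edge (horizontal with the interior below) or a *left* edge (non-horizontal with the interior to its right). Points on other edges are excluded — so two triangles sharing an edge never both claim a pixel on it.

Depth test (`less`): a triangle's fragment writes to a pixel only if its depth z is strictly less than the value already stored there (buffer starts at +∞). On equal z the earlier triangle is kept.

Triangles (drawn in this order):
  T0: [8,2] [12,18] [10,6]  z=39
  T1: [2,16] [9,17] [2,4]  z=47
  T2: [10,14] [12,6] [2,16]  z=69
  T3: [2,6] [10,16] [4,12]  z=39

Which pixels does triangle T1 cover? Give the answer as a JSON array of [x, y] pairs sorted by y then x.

T0:
  2·area = 16  (B↔C swapped to make it positive)
  edge (8, 2)→(10, 6): d=(2,4) right/bottom  bias=-1
  edge (10, 6)→(12, 18): d=(2,12) right/bottom  bias=-1
  edge (12, 18)→(8, 2): d=(-4,-16) top-left  bias=+0
    (4,2)@(9, 5): e=[2,10,4] → █
    (5,2)@(11, 5): e=[-6,-14,36] → ·
    (4,3)@(9, 7): e=[6,14,-4] → ·
    (5,6)@(11, 13): e=[10,2,4] → █
    (6,6)@(13, 13): e=[2,-22,36] → ·
    (5,7)@(11, 15): e=[14,6,-4] → ·
  covered (2 px):
    · · · · · · ·
    · · · · · · ·
    · · · · █ · ·
    · · · · · · ·
    · · · · · · ·
    · · · · · · ·
    · · · · · █ ·
    · · · · · · ·
    · · · · · · ·
T1:
  2·area = 84  (B↔C swapped to make it positive)
  edge (2, 16)→(2, 4): d=(0,-12) top-left  bias=+0
  edge (2, 4)→(9, 17): d=(7,13) right/bottom  bias=-1
  edge (9, 17)→(2, 16): d=(-7,-1) top-left  bias=+0
    (1,3)@(3, 7): e=[12,8,64] → █
    (2,3)@(5, 7): e=[36,-18,66] → ·
    (1,4)@(3, 9): e=[12,22,50] → █
    (2,4)@(5, 9): e=[36,-4,52] → ·
    (1,5)@(3, 11): e=[12,36,36] → █
    (2,5)@(5, 11): e=[36,10,38] → █
    (3,5)@(7, 11): e=[60,-16,40] → ·
    (1,6)@(3, 13): e=[12,50,22] → █
    (3,6)@(7, 13): e=[60,-2,26] → ·
    (1,7)@(3, 15): e=[12,64,8] → █
    (3,7)@(7, 15): e=[60,12,12] → █
    (4,7)@(9, 15): e=[84,-14,14] → ·
    (4,8)@(9, 17): e=[84,0,0] → ·  [on edge]
  covered (9 px):
    · · · · · · ·
    · · · · · · ·
    · · · · · · ·
    · █ · · · · ·
    · █ · · · · ·
    · █ █ · · · ·
    · █ █ · · · ·
    · █ █ █ · · ·
    · · · · · · ·
T2:
  2·area = 60  (B↔C swapped to make it positive)
  edge (10, 14)→(2, 16): d=(-8,2) right/bottom  bias=-1
  edge (2, 16)→(12, 6): d=(10,-10) top-left  bias=+0
  edge (12, 6)→(10, 14): d=(-2,8) right/bottom  bias=-1
    (6,2)@(13, 5): e=[66,0,-6] → ·  [on edge]
    (5,3)@(11, 7): e=[54,0,6] → █  [on edge]
    (6,3)@(13, 7): e=[50,20,-10] → ·
    (4,4)@(9, 9): e=[42,0,18] → █  [on edge]
    (6,4)@(13, 9): e=[34,40,-14] → ·
    (3,5)@(7, 11): e=[30,0,30] → █  [on edge]
    (5,5)@(11, 11): e=[22,40,-2] → ·
    (2,6)@(5, 13): e=[18,0,42] → █  [on edge]
    (5,6)@(11, 13): e=[6,60,-6] → ·
    (1,7)@(3, 15): e=[6,0,54] → █  [on edge]
    (3,7)@(7, 15): e=[-2,40,22] → ·
    (4,7)@(9, 15): e=[-6,60,6] → ·
    (0,8)@(1, 17): e=[-6,0,66] → ·  [on edge]
  covered (10 px):
    · · · · · · ·
    · · · · · · ·
    · · · · · · ·
    · · · · · █ ·
    · · · · █ █ ·
    · · · █ █ · ·
    · · █ █ █ · ·
    · █ █ · · · ·
    · · · · · · ·
T3:
  2·area = 28
  edge (2, 6)→(10, 16): d=(8,10) right/bottom  bias=-1
  edge (10, 16)→(4, 12): d=(-6,-4) top-left  bias=+0
  edge (4, 12)→(2, 6): d=(-2,-6) top-left  bias=+0
    (0,1)@(1, 3): e=[-14,42,0] → ·  [on edge]
    (1,4)@(3, 9): e=[14,14,0] → █  [on edge]
    (2,4)@(5, 9): e=[-6,22,12] → ·
    (1,5)@(3, 11): e=[30,2,-4] → ·
    (2,5)@(5, 11): e=[10,10,8] → █
    (3,5)@(7, 11): e=[-10,18,20] → ·
    (2,6)@(5, 13): e=[26,-2,4] → ·
    (3,6)@(7, 13): e=[6,6,16] → █
    (4,6)@(9, 13): e=[-14,14,28] → ·
    (2,7)@(5, 15): e=[42,-14,0] → ·  [on edge]
    (3,7)@(7, 15): e=[22,-6,12] → ·
    (4,7)@(9, 15): e=[2,2,24] → █
  covered (4 px):
    · · · · · · ·
    · · · · · · ·
    · · · · · · ·
    · · · · · · ·
    · █ · · · · ·
    · · █ · · · ·
    · · · █ · · ·
    · · · · █ · ·
    · · · · · · ·

Result: [[1,3],[1,4],[1,5],[2,5],[1,6],[2,6],[1,7],[2,7],[3,7]]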